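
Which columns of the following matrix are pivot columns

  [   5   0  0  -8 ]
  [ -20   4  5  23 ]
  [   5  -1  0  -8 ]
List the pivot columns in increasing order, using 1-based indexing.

1, 2, 3

Multiply R1 by 1/5.
  [   1   0  0  -8/5 ]
  [ -20   4  5    23 ]
  [   5  -1  0    -8 ]
Add 20 times R1 to R2.
  [ 1   0  0  -8/5 ]
  [ 0   4  5    -9 ]
  [ 5  -1  0    -8 ]
Subtract 5 times R1 from R3.
  [ 1   0  0  -8/5 ]
  [ 0   4  5    -9 ]
  [ 0  -1  0     0 ]
Multiply R2 by 1/4.
  [ 1   0    0  -8/5 ]
  [ 0   1  5/4  -9/4 ]
  [ 0  -1    0     0 ]
Add R2 to R3.
  [ 1  0    0  -8/5 ]
  [ 0  1  5/4  -9/4 ]
  [ 0  0  5/4  -9/4 ]
Multiply R3 by 4/5.
  [ 1  0    0  -8/5 ]
  [ 0  1  5/4  -9/4 ]
  [ 0  0    1  -9/5 ]
Subtract 5/4 times R3 from R2.
  [ 1  0  0  -8/5 ]
  [ 0  1  0     0 ]
  [ 0  0  1  -9/5 ]
Pivot columns are the columns containing a leading 1.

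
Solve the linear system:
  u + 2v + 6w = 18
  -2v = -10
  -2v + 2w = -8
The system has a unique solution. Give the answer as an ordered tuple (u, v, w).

(2, 5, 1)

Form the augmented matrix and row-reduce:
  [ 1   2  6  |   18 ]
  [ 0  -2  0  |  -10 ]
  [ 0  -2  2  |   -8 ]
r2 → -1/2·r2
r3 → r3 + 2·r2
r3 → 1/2·r3
r1 → r1 − 6·r3
r1 → r1 − 2·r2
Reading off the last column: u = 2, v = 5, w = 1.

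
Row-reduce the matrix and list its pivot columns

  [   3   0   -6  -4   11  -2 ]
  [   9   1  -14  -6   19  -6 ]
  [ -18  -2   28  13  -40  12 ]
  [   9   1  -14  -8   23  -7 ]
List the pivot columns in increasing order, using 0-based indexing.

R1 → 1/3·R1
  [   1   0   -2  -4/3  11/3  -2/3 ]
  [   9   1  -14    -6    19    -6 ]
  [ -18  -2   28    13   -40    12 ]
  [   9   1  -14    -8    23    -7 ]
R2 → R2 − 9·R1
  [   1   0   -2  -4/3  11/3  -2/3 ]
  [   0   1    4     6   -14     0 ]
  [ -18  -2   28    13   -40    12 ]
  [   9   1  -14    -8    23    -7 ]
R3 → R3 + 18·R1
  [ 1   0   -2  -4/3  11/3  -2/3 ]
  [ 0   1    4     6   -14     0 ]
  [ 0  -2   -8   -11    26     0 ]
  [ 9   1  -14    -8    23    -7 ]
R4 → R4 − 9·R1
  [ 1   0  -2  -4/3  11/3  -2/3 ]
  [ 0   1   4     6   -14     0 ]
  [ 0  -2  -8   -11    26     0 ]
  [ 0   1   4     4   -10    -1 ]
R3 → R3 + 2·R2
  [ 1  0  -2  -4/3  11/3  -2/3 ]
  [ 0  1   4     6   -14     0 ]
  [ 0  0   0     1    -2     0 ]
  [ 0  1   4     4   -10    -1 ]
R4 → R4 − R2
  [ 1  0  -2  -4/3  11/3  -2/3 ]
  [ 0  1   4     6   -14     0 ]
  [ 0  0   0     1    -2     0 ]
  [ 0  0   0    -2     4    -1 ]
R4 → R4 + 2·R3
  [ 1  0  -2  -4/3  11/3  -2/3 ]
  [ 0  1   4     6   -14     0 ]
  [ 0  0   0     1    -2     0 ]
  [ 0  0   0     0     0    -1 ]
R4 → -1·R4
  [ 1  0  -2  -4/3  11/3  -2/3 ]
  [ 0  1   4     6   -14     0 ]
  [ 0  0   0     1    -2     0 ]
  [ 0  0   0     0     0     1 ]
R1 → R1 + 2/3·R4
  [ 1  0  -2  -4/3  11/3  0 ]
  [ 0  1   4     6   -14  0 ]
  [ 0  0   0     1    -2  0 ]
  [ 0  0   0     0     0  1 ]
R2 → R2 − 6·R3
  [ 1  0  -2  -4/3  11/3  0 ]
  [ 0  1   4     0    -2  0 ]
  [ 0  0   0     1    -2  0 ]
  [ 0  0   0     0     0  1 ]
R1 → R1 + 4/3·R3
  [ 1  0  -2  0   1  0 ]
  [ 0  1   4  0  -2  0 ]
  [ 0  0   0  1  -2  0 ]
  [ 0  0   0  0   0  1 ]
Pivot columns are the columns containing a leading 1.

0, 1, 3, 5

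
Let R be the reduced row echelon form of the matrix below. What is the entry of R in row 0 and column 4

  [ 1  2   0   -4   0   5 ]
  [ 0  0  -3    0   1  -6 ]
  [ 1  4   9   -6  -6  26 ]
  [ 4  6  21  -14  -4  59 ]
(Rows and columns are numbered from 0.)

r3 ← r3 − r1
  [ 1  2   0   -4   0   5 ]
  [ 0  0  -3    0   1  -6 ]
  [ 0  2   9   -2  -6  21 ]
  [ 4  6  21  -14  -4  59 ]
r4 ← r4 − 4·r1
  [ 1   2   0  -4   0   5 ]
  [ 0   0  -3   0   1  -6 ]
  [ 0   2   9  -2  -6  21 ]
  [ 0  -2  21   2  -4  39 ]
r2 <=> r3
  [ 1   2   0  -4   0   5 ]
  [ 0   2   9  -2  -6  21 ]
  [ 0   0  -3   0   1  -6 ]
  [ 0  -2  21   2  -4  39 ]
r2 ← 1/2·r2
  [ 1   2    0  -4   0     5 ]
  [ 0   1  9/2  -1  -3  21/2 ]
  [ 0   0   -3   0   1    -6 ]
  [ 0  -2   21   2  -4    39 ]
r4 ← r4 + 2·r2
  [ 1  2    0  -4    0     5 ]
  [ 0  1  9/2  -1   -3  21/2 ]
  [ 0  0   -3   0    1    -6 ]
  [ 0  0   30   0  -10    60 ]
r3 ← -1/3·r3
  [ 1  2    0  -4     0     5 ]
  [ 0  1  9/2  -1    -3  21/2 ]
  [ 0  0    1   0  -1/3     2 ]
  [ 0  0   30   0   -10    60 ]
r4 ← r4 − 30·r3
  [ 1  2    0  -4     0     5 ]
  [ 0  1  9/2  -1    -3  21/2 ]
  [ 0  0    1   0  -1/3     2 ]
  [ 0  0    0   0     0     0 ]
r2 ← r2 − 9/2·r3
  [ 1  2  0  -4     0    5 ]
  [ 0  1  0  -1  -3/2  3/2 ]
  [ 0  0  1   0  -1/3    2 ]
  [ 0  0  0   0     0    0 ]
r1 ← r1 − 2·r2
  [ 1  0  0  -2     3    2 ]
  [ 0  1  0  -1  -3/2  3/2 ]
  [ 0  0  1   0  -1/3    2 ]
  [ 0  0  0   0     0    0 ]

3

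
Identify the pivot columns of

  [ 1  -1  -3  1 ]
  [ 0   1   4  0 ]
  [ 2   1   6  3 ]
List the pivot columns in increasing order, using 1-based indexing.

R3 := R3 − 2·R1
  [ 1  -1  -3  1 ]
  [ 0   1   4  0 ]
  [ 0   3  12  1 ]
R3 := R3 − 3·R2
  [ 1  -1  -3  1 ]
  [ 0   1   4  0 ]
  [ 0   0   0  1 ]
R1 := R1 − R3
  [ 1  -1  -3  0 ]
  [ 0   1   4  0 ]
  [ 0   0   0  1 ]
R1 := R1 + R2
  [ 1  0  1  0 ]
  [ 0  1  4  0 ]
  [ 0  0  0  1 ]
Pivot columns are the columns containing a leading 1.

1, 2, 4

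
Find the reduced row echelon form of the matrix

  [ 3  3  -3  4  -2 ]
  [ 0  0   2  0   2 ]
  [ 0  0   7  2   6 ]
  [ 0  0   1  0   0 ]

ρ1 -> 1/3·ρ1
ρ2 -> 1/2·ρ2
ρ3 -> ρ3 − 7·ρ2
ρ4 -> ρ4 − ρ2
ρ3 -> 1/2·ρ3
ρ4 -> -1·ρ4
ρ3 -> ρ3 + 1/2·ρ4
ρ2 -> ρ2 − ρ4
ρ1 -> ρ1 + 2/3·ρ4
ρ1 -> ρ1 − 4/3·ρ3
ρ1 -> ρ1 + ρ2

[[1, 1, 0, 0, 0], [0, 0, 1, 0, 0], [0, 0, 0, 1, 0], [0, 0, 0, 0, 1]]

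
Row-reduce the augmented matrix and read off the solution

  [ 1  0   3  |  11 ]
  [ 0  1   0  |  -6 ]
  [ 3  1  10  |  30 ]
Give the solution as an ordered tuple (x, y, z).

(2, -6, 3)

R3 -> R3 − 3·R1
  [ 1  0  3  |  11 ]
  [ 0  1  0  |  -6 ]
  [ 0  1  1  |  -3 ]
R3 -> R3 − R2
  [ 1  0  3  |  11 ]
  [ 0  1  0  |  -6 ]
  [ 0  0  1  |   3 ]
R1 -> R1 − 3·R3
  [ 1  0  0  |   2 ]
  [ 0  1  0  |  -6 ]
  [ 0  0  1  |   3 ]
Reading off the last column: x = 2, y = -6, z = 3.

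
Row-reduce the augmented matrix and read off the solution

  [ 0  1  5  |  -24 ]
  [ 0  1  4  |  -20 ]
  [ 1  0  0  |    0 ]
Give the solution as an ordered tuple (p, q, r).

(0, -4, -4)

R1 <-> R3
  [ 1  0  0  |    0 ]
  [ 0  1  4  |  -20 ]
  [ 0  1  5  |  -24 ]
R3 -> R3 − R2
  [ 1  0  0  |    0 ]
  [ 0  1  4  |  -20 ]
  [ 0  0  1  |   -4 ]
R2 -> R2 − 4·R3
  [ 1  0  0  |   0 ]
  [ 0  1  0  |  -4 ]
  [ 0  0  1  |  -4 ]
Reading off the last column: p = 0, q = -4, r = -4.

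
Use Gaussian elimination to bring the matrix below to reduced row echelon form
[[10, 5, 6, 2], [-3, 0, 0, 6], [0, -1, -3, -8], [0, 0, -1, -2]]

Multiply ρ1 by 1/10.
  [  1  1/2  3/5  1/5 ]
  [ -3    0    0    6 ]
  [  0   -1   -3   -8 ]
  [  0    0   -1   -2 ]
Add 3 times ρ1 to ρ2.
  [ 1  1/2  3/5   1/5 ]
  [ 0  3/2  9/5  33/5 ]
  [ 0   -1   -3    -8 ]
  [ 0    0   -1    -2 ]
Multiply ρ2 by 2/3.
  [ 1  1/2  3/5   1/5 ]
  [ 0    1  6/5  22/5 ]
  [ 0   -1   -3    -8 ]
  [ 0    0   -1    -2 ]
Add ρ2 to ρ3.
  [ 1  1/2   3/5    1/5 ]
  [ 0    1   6/5   22/5 ]
  [ 0    0  -9/5  -18/5 ]
  [ 0    0    -1     -2 ]
Multiply ρ3 by -5/9.
  [ 1  1/2  3/5   1/5 ]
  [ 0    1  6/5  22/5 ]
  [ 0    0    1     2 ]
  [ 0    0   -1    -2 ]
Add ρ3 to ρ4.
  [ 1  1/2  3/5   1/5 ]
  [ 0    1  6/5  22/5 ]
  [ 0    0    1     2 ]
  [ 0    0    0     0 ]
Subtract 6/5 times ρ3 from ρ2.
  [ 1  1/2  3/5  1/5 ]
  [ 0    1    0    2 ]
  [ 0    0    1    2 ]
  [ 0    0    0    0 ]
Subtract 3/5 times ρ3 from ρ1.
  [ 1  1/2  0  -1 ]
  [ 0    1  0   2 ]
  [ 0    0  1   2 ]
  [ 0    0  0   0 ]
Subtract 1/2 times ρ2 from ρ1.
  [ 1  0  0  -2 ]
  [ 0  1  0   2 ]
  [ 0  0  1   2 ]
  [ 0  0  0   0 ]

[[1, 0, 0, -2], [0, 1, 0, 2], [0, 0, 1, 2], [0, 0, 0, 0]]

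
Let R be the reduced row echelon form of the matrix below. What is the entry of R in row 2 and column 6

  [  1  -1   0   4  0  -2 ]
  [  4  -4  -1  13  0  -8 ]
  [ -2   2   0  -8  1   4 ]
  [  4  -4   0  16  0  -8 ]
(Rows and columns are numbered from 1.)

Subtract 4 times R1 from R2.
  [  1  -1   0   4  0  -2 ]
  [  0   0  -1  -3  0   0 ]
  [ -2   2   0  -8  1   4 ]
  [  4  -4   0  16  0  -8 ]
Add 2 times R1 to R3.
  [ 1  -1   0   4  0  -2 ]
  [ 0   0  -1  -3  0   0 ]
  [ 0   0   0   0  1   0 ]
  [ 4  -4   0  16  0  -8 ]
Subtract 4 times R1 from R4.
  [ 1  -1   0   4  0  -2 ]
  [ 0   0  -1  -3  0   0 ]
  [ 0   0   0   0  1   0 ]
  [ 0   0   0   0  0   0 ]
Multiply R2 by -1.
  [ 1  -1  0  4  0  -2 ]
  [ 0   0  1  3  0   0 ]
  [ 0   0  0  0  1   0 ]
  [ 0   0  0  0  0   0 ]

0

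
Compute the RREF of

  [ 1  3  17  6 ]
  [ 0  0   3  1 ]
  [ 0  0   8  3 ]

ρ2 → 1/3·ρ2
  [ 1  3  17    6 ]
  [ 0  0   1  1/3 ]
  [ 0  0   8    3 ]
ρ3 → ρ3 − 8·ρ2
  [ 1  3  17    6 ]
  [ 0  0   1  1/3 ]
  [ 0  0   0  1/3 ]
ρ3 → 3·ρ3
  [ 1  3  17    6 ]
  [ 0  0   1  1/3 ]
  [ 0  0   0    1 ]
ρ2 → ρ2 − 1/3·ρ3
  [ 1  3  17  6 ]
  [ 0  0   1  0 ]
  [ 0  0   0  1 ]
ρ1 → ρ1 − 6·ρ3
  [ 1  3  17  0 ]
  [ 0  0   1  0 ]
  [ 0  0   0  1 ]
ρ1 → ρ1 − 17·ρ2
  [ 1  3  0  0 ]
  [ 0  0  1  0 ]
  [ 0  0  0  1 ]

[[1, 3, 0, 0], [0, 0, 1, 0], [0, 0, 0, 1]]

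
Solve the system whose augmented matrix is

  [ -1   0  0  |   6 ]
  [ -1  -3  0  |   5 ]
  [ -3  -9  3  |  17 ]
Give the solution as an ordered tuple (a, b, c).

(-6, 1/3, 2/3)

ρ1 ← -1·ρ1
  [  1   0  0  |  -6 ]
  [ -1  -3  0  |   5 ]
  [ -3  -9  3  |  17 ]
ρ2 ← ρ2 + ρ1
  [  1   0  0  |  -6 ]
  [  0  -3  0  |  -1 ]
  [ -3  -9  3  |  17 ]
ρ3 ← ρ3 + 3·ρ1
  [ 1   0  0  |  -6 ]
  [ 0  -3  0  |  -1 ]
  [ 0  -9  3  |  -1 ]
ρ2 ← -1/3·ρ2
  [ 1   0  0  |   -6 ]
  [ 0   1  0  |  1/3 ]
  [ 0  -9  3  |   -1 ]
ρ3 ← ρ3 + 9·ρ2
  [ 1  0  0  |   -6 ]
  [ 0  1  0  |  1/3 ]
  [ 0  0  3  |    2 ]
ρ3 ← 1/3·ρ3
  [ 1  0  0  |   -6 ]
  [ 0  1  0  |  1/3 ]
  [ 0  0  1  |  2/3 ]
Reading off the last column: a = -6, b = 1/3, c = 2/3.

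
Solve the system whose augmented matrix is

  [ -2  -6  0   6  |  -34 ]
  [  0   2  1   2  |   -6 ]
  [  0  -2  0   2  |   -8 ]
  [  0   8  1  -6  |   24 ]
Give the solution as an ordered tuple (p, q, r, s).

(5, 1, -2, -3)

R1 := -1/2·R1
  [ 1   3  0  -3  |  17 ]
  [ 0   2  1   2  |  -6 ]
  [ 0  -2  0   2  |  -8 ]
  [ 0   8  1  -6  |  24 ]
R2 := 1/2·R2
  [ 1   3    0  -3  |  17 ]
  [ 0   1  1/2   1  |  -3 ]
  [ 0  -2    0   2  |  -8 ]
  [ 0   8    1  -6  |  24 ]
R3 := R3 + 2·R2
  [ 1  3    0  -3  |   17 ]
  [ 0  1  1/2   1  |   -3 ]
  [ 0  0    1   4  |  -14 ]
  [ 0  8    1  -6  |   24 ]
R4 := R4 − 8·R2
  [ 1  3    0   -3  |   17 ]
  [ 0  1  1/2    1  |   -3 ]
  [ 0  0    1    4  |  -14 ]
  [ 0  0   -3  -14  |   48 ]
R4 := R4 + 3·R3
  [ 1  3    0  -3  |   17 ]
  [ 0  1  1/2   1  |   -3 ]
  [ 0  0    1   4  |  -14 ]
  [ 0  0    0  -2  |    6 ]
R4 := -1/2·R4
  [ 1  3    0  -3  |   17 ]
  [ 0  1  1/2   1  |   -3 ]
  [ 0  0    1   4  |  -14 ]
  [ 0  0    0   1  |   -3 ]
R3 := R3 − 4·R4
  [ 1  3    0  -3  |  17 ]
  [ 0  1  1/2   1  |  -3 ]
  [ 0  0    1   0  |  -2 ]
  [ 0  0    0   1  |  -3 ]
R2 := R2 − R4
  [ 1  3    0  -3  |  17 ]
  [ 0  1  1/2   0  |   0 ]
  [ 0  0    1   0  |  -2 ]
  [ 0  0    0   1  |  -3 ]
R1 := R1 + 3·R4
  [ 1  3    0  0  |   8 ]
  [ 0  1  1/2  0  |   0 ]
  [ 0  0    1  0  |  -2 ]
  [ 0  0    0  1  |  -3 ]
R2 := R2 − 1/2·R3
  [ 1  3  0  0  |   8 ]
  [ 0  1  0  0  |   1 ]
  [ 0  0  1  0  |  -2 ]
  [ 0  0  0  1  |  -3 ]
R1 := R1 − 3·R2
  [ 1  0  0  0  |   5 ]
  [ 0  1  0  0  |   1 ]
  [ 0  0  1  0  |  -2 ]
  [ 0  0  0  1  |  -3 ]
Reading off the last column: p = 5, q = 1, r = -2, s = -3.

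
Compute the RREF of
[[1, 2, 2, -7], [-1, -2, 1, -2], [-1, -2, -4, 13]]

[[1, 2, 0, -1], [0, 0, 1, -3], [0, 0, 0, 0]]

r2 := r2 + r1
  [  1   2   2  -7 ]
  [  0   0   3  -9 ]
  [ -1  -2  -4  13 ]
r3 := r3 + r1
  [ 1  2   2  -7 ]
  [ 0  0   3  -9 ]
  [ 0  0  -2   6 ]
r2 := 1/3·r2
  [ 1  2   2  -7 ]
  [ 0  0   1  -3 ]
  [ 0  0  -2   6 ]
r3 := r3 + 2·r2
  [ 1  2  2  -7 ]
  [ 0  0  1  -3 ]
  [ 0  0  0   0 ]
r1 := r1 − 2·r2
  [ 1  2  0  -1 ]
  [ 0  0  1  -3 ]
  [ 0  0  0   0 ]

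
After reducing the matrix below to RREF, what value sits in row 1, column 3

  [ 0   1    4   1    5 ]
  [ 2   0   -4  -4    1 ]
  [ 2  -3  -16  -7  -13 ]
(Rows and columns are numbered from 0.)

1

R1 ↔ R2
  [ 2   0   -4  -4    1 ]
  [ 0   1    4   1    5 ]
  [ 2  -3  -16  -7  -13 ]
R1 ← 1/2·R1
  [ 1   0   -2  -2  1/2 ]
  [ 0   1    4   1    5 ]
  [ 2  -3  -16  -7  -13 ]
R3 ← R3 − 2·R1
  [ 1   0   -2  -2  1/2 ]
  [ 0   1    4   1    5 ]
  [ 0  -3  -12  -3  -14 ]
R3 ← R3 + 3·R2
  [ 1  0  -2  -2  1/2 ]
  [ 0  1   4   1    5 ]
  [ 0  0   0   0    1 ]
R2 ← R2 − 5·R3
  [ 1  0  -2  -2  1/2 ]
  [ 0  1   4   1    0 ]
  [ 0  0   0   0    1 ]
R1 ← R1 − 1/2·R3
  [ 1  0  -2  -2  0 ]
  [ 0  1   4   1  0 ]
  [ 0  0   0   0  1 ]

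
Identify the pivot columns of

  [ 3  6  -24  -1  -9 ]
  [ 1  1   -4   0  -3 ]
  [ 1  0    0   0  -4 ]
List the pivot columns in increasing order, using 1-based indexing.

R1 := 1/3·R1
  [ 1  2  -8  -1/3  -3 ]
  [ 1  1  -4     0  -3 ]
  [ 1  0   0     0  -4 ]
R2 := R2 − R1
  [ 1   2  -8  -1/3  -3 ]
  [ 0  -1   4   1/3   0 ]
  [ 1   0   0     0  -4 ]
R3 := R3 − R1
  [ 1   2  -8  -1/3  -3 ]
  [ 0  -1   4   1/3   0 ]
  [ 0  -2   8   1/3  -1 ]
R2 := -1·R2
  [ 1   2  -8  -1/3  -3 ]
  [ 0   1  -4  -1/3   0 ]
  [ 0  -2   8   1/3  -1 ]
R3 := R3 + 2·R2
  [ 1  2  -8  -1/3  -3 ]
  [ 0  1  -4  -1/3   0 ]
  [ 0  0   0  -1/3  -1 ]
R3 := -3·R3
  [ 1  2  -8  -1/3  -3 ]
  [ 0  1  -4  -1/3   0 ]
  [ 0  0   0     1   3 ]
R2 := R2 + 1/3·R3
  [ 1  2  -8  -1/3  -3 ]
  [ 0  1  -4     0   1 ]
  [ 0  0   0     1   3 ]
R1 := R1 + 1/3·R3
  [ 1  2  -8  0  -2 ]
  [ 0  1  -4  0   1 ]
  [ 0  0   0  1   3 ]
R1 := R1 − 2·R2
  [ 1  0   0  0  -4 ]
  [ 0  1  -4  0   1 ]
  [ 0  0   0  1   3 ]
Pivot columns are the columns containing a leading 1.

1, 2, 4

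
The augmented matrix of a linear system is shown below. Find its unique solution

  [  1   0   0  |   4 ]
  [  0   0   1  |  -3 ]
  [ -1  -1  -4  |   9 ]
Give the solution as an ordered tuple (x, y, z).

R3 ← R3 + R1
  [ 1   0   0  |   4 ]
  [ 0   0   1  |  -3 ]
  [ 0  -1  -4  |  13 ]
R2 <=> R3
  [ 1   0   0  |   4 ]
  [ 0  -1  -4  |  13 ]
  [ 0   0   1  |  -3 ]
R2 ← -1·R2
  [ 1  0  0  |    4 ]
  [ 0  1  4  |  -13 ]
  [ 0  0  1  |   -3 ]
R2 ← R2 − 4·R3
  [ 1  0  0  |   4 ]
  [ 0  1  0  |  -1 ]
  [ 0  0  1  |  -3 ]
Reading off the last column: x = 4, y = -1, z = -3.

(4, -1, -3)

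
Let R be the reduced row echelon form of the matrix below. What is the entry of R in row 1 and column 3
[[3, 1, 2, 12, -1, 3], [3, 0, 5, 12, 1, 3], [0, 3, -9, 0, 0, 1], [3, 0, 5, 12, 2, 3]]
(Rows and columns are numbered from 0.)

R1 -> 1/3·R1
  [ 1  1/3  2/3   4  -1/3  1 ]
  [ 3    0    5  12     1  3 ]
  [ 0    3   -9   0     0  1 ]
  [ 3    0    5  12     2  3 ]
R2 -> R2 − 3·R1
  [ 1  1/3  2/3   4  -1/3  1 ]
  [ 0   -1    3   0     2  0 ]
  [ 0    3   -9   0     0  1 ]
  [ 3    0    5  12     2  3 ]
R4 -> R4 − 3·R1
  [ 1  1/3  2/3  4  -1/3  1 ]
  [ 0   -1    3  0     2  0 ]
  [ 0    3   -9  0     0  1 ]
  [ 0   -1    3  0     3  0 ]
R2 -> -1·R2
  [ 1  1/3  2/3  4  -1/3  1 ]
  [ 0    1   -3  0    -2  0 ]
  [ 0    3   -9  0     0  1 ]
  [ 0   -1    3  0     3  0 ]
R3 -> R3 − 3·R2
  [ 1  1/3  2/3  4  -1/3  1 ]
  [ 0    1   -3  0    -2  0 ]
  [ 0    0    0  0     6  1 ]
  [ 0   -1    3  0     3  0 ]
R4 -> R4 + R2
  [ 1  1/3  2/3  4  -1/3  1 ]
  [ 0    1   -3  0    -2  0 ]
  [ 0    0    0  0     6  1 ]
  [ 0    0    0  0     1  0 ]
R3 -> 1/6·R3
  [ 1  1/3  2/3  4  -1/3    1 ]
  [ 0    1   -3  0    -2    0 ]
  [ 0    0    0  0     1  1/6 ]
  [ 0    0    0  0     1    0 ]
R4 -> R4 − R3
  [ 1  1/3  2/3  4  -1/3     1 ]
  [ 0    1   -3  0    -2     0 ]
  [ 0    0    0  0     1   1/6 ]
  [ 0    0    0  0     0  -1/6 ]
R4 -> -6·R4
  [ 1  1/3  2/3  4  -1/3    1 ]
  [ 0    1   -3  0    -2    0 ]
  [ 0    0    0  0     1  1/6 ]
  [ 0    0    0  0     0    1 ]
R3 -> R3 − 1/6·R4
  [ 1  1/3  2/3  4  -1/3  1 ]
  [ 0    1   -3  0    -2  0 ]
  [ 0    0    0  0     1  0 ]
  [ 0    0    0  0     0  1 ]
R1 -> R1 − R4
  [ 1  1/3  2/3  4  -1/3  0 ]
  [ 0    1   -3  0    -2  0 ]
  [ 0    0    0  0     1  0 ]
  [ 0    0    0  0     0  1 ]
R2 -> R2 + 2·R3
  [ 1  1/3  2/3  4  -1/3  0 ]
  [ 0    1   -3  0     0  0 ]
  [ 0    0    0  0     1  0 ]
  [ 0    0    0  0     0  1 ]
R1 -> R1 + 1/3·R3
  [ 1  1/3  2/3  4  0  0 ]
  [ 0    1   -3  0  0  0 ]
  [ 0    0    0  0  1  0 ]
  [ 0    0    0  0  0  1 ]
R1 -> R1 − 1/3·R2
  [ 1  0  5/3  4  0  0 ]
  [ 0  1   -3  0  0  0 ]
  [ 0  0    0  0  1  0 ]
  [ 0  0    0  0  0  1 ]

0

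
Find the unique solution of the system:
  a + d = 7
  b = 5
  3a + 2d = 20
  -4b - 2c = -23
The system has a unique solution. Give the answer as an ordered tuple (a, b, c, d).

Form the augmented matrix and row-reduce:
  [ 1   0   0  1  |    7 ]
  [ 0   1   0  0  |    5 ]
  [ 3   0   0  2  |   20 ]
  [ 0  -4  -2  0  |  -23 ]
R3 := R3 − 3·R1
R4 := R4 + 4·R2
R3 <-> R4
R3 := -1/2·R3
R4 := -1·R4
R1 := R1 − R4
Reading off the last column: a = 6, b = 5, c = 3/2, d = 1.

(6, 5, 3/2, 1)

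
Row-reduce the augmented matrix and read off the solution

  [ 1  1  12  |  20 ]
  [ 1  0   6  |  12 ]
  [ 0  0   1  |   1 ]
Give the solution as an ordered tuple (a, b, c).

(6, 2, 1)

r2 := r2 − r1
  [ 1   1  12  |  20 ]
  [ 0  -1  -6  |  -8 ]
  [ 0   0   1  |   1 ]
r2 := -1·r2
  [ 1  1  12  |  20 ]
  [ 0  1   6  |   8 ]
  [ 0  0   1  |   1 ]
r2 := r2 − 6·r3
  [ 1  1  12  |  20 ]
  [ 0  1   0  |   2 ]
  [ 0  0   1  |   1 ]
r1 := r1 − 12·r3
  [ 1  1  0  |  8 ]
  [ 0  1  0  |  2 ]
  [ 0  0  1  |  1 ]
r1 := r1 − r2
  [ 1  0  0  |  6 ]
  [ 0  1  0  |  2 ]
  [ 0  0  1  |  1 ]
Reading off the last column: a = 6, b = 2, c = 1.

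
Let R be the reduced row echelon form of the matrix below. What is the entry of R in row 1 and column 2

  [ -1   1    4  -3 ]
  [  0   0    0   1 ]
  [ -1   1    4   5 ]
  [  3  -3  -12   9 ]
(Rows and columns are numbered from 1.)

-1

Multiply R1 by -1.
  [  1  -1   -4  3 ]
  [  0   0    0  1 ]
  [ -1   1    4  5 ]
  [  3  -3  -12  9 ]
Add R1 to R3.
  [ 1  -1   -4  3 ]
  [ 0   0    0  1 ]
  [ 0   0    0  8 ]
  [ 3  -3  -12  9 ]
Subtract 3 times R1 from R4.
  [ 1  -1  -4  3 ]
  [ 0   0   0  1 ]
  [ 0   0   0  8 ]
  [ 0   0   0  0 ]
Subtract 8 times R2 from R3.
  [ 1  -1  -4  3 ]
  [ 0   0   0  1 ]
  [ 0   0   0  0 ]
  [ 0   0   0  0 ]
Subtract 3 times R2 from R1.
  [ 1  -1  -4  0 ]
  [ 0   0   0  1 ]
  [ 0   0   0  0 ]
  [ 0   0   0  0 ]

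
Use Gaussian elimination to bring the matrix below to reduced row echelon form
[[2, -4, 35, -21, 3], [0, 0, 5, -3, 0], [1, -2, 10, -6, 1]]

[[1, -2, 0, 0, 0], [0, 0, 1, -3/5, 0], [0, 0, 0, 0, 1]]

R1 := 1/2·R1
  [ 1  -2  35/2  -21/2  3/2 ]
  [ 0   0     5     -3    0 ]
  [ 1  -2    10     -6    1 ]
R3 := R3 − R1
  [ 1  -2   35/2  -21/2   3/2 ]
  [ 0   0      5     -3     0 ]
  [ 0   0  -15/2    9/2  -1/2 ]
R2 := 1/5·R2
  [ 1  -2   35/2  -21/2   3/2 ]
  [ 0   0      1   -3/5     0 ]
  [ 0   0  -15/2    9/2  -1/2 ]
R3 := R3 + 15/2·R2
  [ 1  -2  35/2  -21/2   3/2 ]
  [ 0   0     1   -3/5     0 ]
  [ 0   0     0      0  -1/2 ]
R3 := -2·R3
  [ 1  -2  35/2  -21/2  3/2 ]
  [ 0   0     1   -3/5    0 ]
  [ 0   0     0      0    1 ]
R1 := R1 − 3/2·R3
  [ 1  -2  35/2  -21/2  0 ]
  [ 0   0     1   -3/5  0 ]
  [ 0   0     0      0  1 ]
R1 := R1 − 35/2·R2
  [ 1  -2  0     0  0 ]
  [ 0   0  1  -3/5  0 ]
  [ 0   0  0     0  1 ]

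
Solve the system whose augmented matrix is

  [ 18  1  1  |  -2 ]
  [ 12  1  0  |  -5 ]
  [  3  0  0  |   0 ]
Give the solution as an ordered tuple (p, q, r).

(0, -5, 3)

ρ1 -> 1/18·ρ1
ρ2 -> ρ2 − 12·ρ1
ρ3 -> ρ3 − 3·ρ1
ρ2 -> 3·ρ2
ρ3 -> ρ3 + 1/6·ρ2
ρ3 -> -2·ρ3
ρ2 -> ρ2 + 2·ρ3
ρ1 -> ρ1 − 1/18·ρ3
ρ1 -> ρ1 − 1/18·ρ2
Reading off the last column: p = 0, q = -5, r = 3.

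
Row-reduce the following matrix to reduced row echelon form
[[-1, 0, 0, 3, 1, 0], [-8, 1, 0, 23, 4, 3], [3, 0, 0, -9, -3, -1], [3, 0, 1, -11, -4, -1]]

[[1, 0, 0, -3, -1, 0], [0, 1, 0, -1, -4, 0], [0, 0, 1, -2, -1, 0], [0, 0, 0, 0, 0, 1]]

R1 := -1·R1
  [  1  0  0   -3  -1   0 ]
  [ -8  1  0   23   4   3 ]
  [  3  0  0   -9  -3  -1 ]
  [  3  0  1  -11  -4  -1 ]
R2 := R2 + 8·R1
  [ 1  0  0   -3  -1   0 ]
  [ 0  1  0   -1  -4   3 ]
  [ 3  0  0   -9  -3  -1 ]
  [ 3  0  1  -11  -4  -1 ]
R3 := R3 − 3·R1
  [ 1  0  0   -3  -1   0 ]
  [ 0  1  0   -1  -4   3 ]
  [ 0  0  0    0   0  -1 ]
  [ 3  0  1  -11  -4  -1 ]
R4 := R4 − 3·R1
  [ 1  0  0  -3  -1   0 ]
  [ 0  1  0  -1  -4   3 ]
  [ 0  0  0   0   0  -1 ]
  [ 0  0  1  -2  -1  -1 ]
R3 ↔ R4
  [ 1  0  0  -3  -1   0 ]
  [ 0  1  0  -1  -4   3 ]
  [ 0  0  1  -2  -1  -1 ]
  [ 0  0  0   0   0  -1 ]
R4 := -1·R4
  [ 1  0  0  -3  -1   0 ]
  [ 0  1  0  -1  -4   3 ]
  [ 0  0  1  -2  -1  -1 ]
  [ 0  0  0   0   0   1 ]
R3 := R3 + R4
  [ 1  0  0  -3  -1  0 ]
  [ 0  1  0  -1  -4  3 ]
  [ 0  0  1  -2  -1  0 ]
  [ 0  0  0   0   0  1 ]
R2 := R2 − 3·R4
  [ 1  0  0  -3  -1  0 ]
  [ 0  1  0  -1  -4  0 ]
  [ 0  0  1  -2  -1  0 ]
  [ 0  0  0   0   0  1 ]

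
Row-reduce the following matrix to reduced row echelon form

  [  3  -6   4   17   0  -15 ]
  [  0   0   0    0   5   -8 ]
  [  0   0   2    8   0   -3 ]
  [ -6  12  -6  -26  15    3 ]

r1 -> 1/3·r1
  [  1  -2  4/3  17/3   0  -5 ]
  [  0   0    0     0   5  -8 ]
  [  0   0    2     8   0  -3 ]
  [ -6  12   -6   -26  15   3 ]
r4 -> r4 + 6·r1
  [ 1  -2  4/3  17/3   0   -5 ]
  [ 0   0    0     0   5   -8 ]
  [ 0   0    2     8   0   -3 ]
  [ 0   0    2     8  15  -27 ]
r2 <-> r3
  [ 1  -2  4/3  17/3   0   -5 ]
  [ 0   0    2     8   0   -3 ]
  [ 0   0    0     0   5   -8 ]
  [ 0   0    2     8  15  -27 ]
r2 -> 1/2·r2
  [ 1  -2  4/3  17/3   0    -5 ]
  [ 0   0    1     4   0  -3/2 ]
  [ 0   0    0     0   5    -8 ]
  [ 0   0    2     8  15   -27 ]
r4 -> r4 − 2·r2
  [ 1  -2  4/3  17/3   0    -5 ]
  [ 0   0    1     4   0  -3/2 ]
  [ 0   0    0     0   5    -8 ]
  [ 0   0    0     0  15   -24 ]
r3 -> 1/5·r3
  [ 1  -2  4/3  17/3   0    -5 ]
  [ 0   0    1     4   0  -3/2 ]
  [ 0   0    0     0   1  -8/5 ]
  [ 0   0    0     0  15   -24 ]
r4 -> r4 − 15·r3
  [ 1  -2  4/3  17/3  0    -5 ]
  [ 0   0    1     4  0  -3/2 ]
  [ 0   0    0     0  1  -8/5 ]
  [ 0   0    0     0  0     0 ]
r1 -> r1 − 4/3·r2
  [ 1  -2  0  1/3  0    -3 ]
  [ 0   0  1    4  0  -3/2 ]
  [ 0   0  0    0  1  -8/5 ]
  [ 0   0  0    0  0     0 ]

[[1, -2, 0, 1/3, 0, -3], [0, 0, 1, 4, 0, -3/2], [0, 0, 0, 0, 1, -8/5], [0, 0, 0, 0, 0, 0]]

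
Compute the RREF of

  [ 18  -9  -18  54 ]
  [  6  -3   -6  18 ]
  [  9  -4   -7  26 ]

R1 → 1/18·R1
R2 → R2 − 6·R1
R3 → R3 − 9·R1
R2 ↔ R3
R2 → 2·R2
R1 → R1 + 1/2·R2

[[1, 0, 1, 2], [0, 1, 4, -2], [0, 0, 0, 0]]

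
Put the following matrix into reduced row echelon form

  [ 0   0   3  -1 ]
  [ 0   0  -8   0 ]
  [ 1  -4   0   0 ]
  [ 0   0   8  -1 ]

r1 <-> r3
  [ 1  -4   0   0 ]
  [ 0   0  -8   0 ]
  [ 0   0   3  -1 ]
  [ 0   0   8  -1 ]
r2 → -1/8·r2
  [ 1  -4  0   0 ]
  [ 0   0  1   0 ]
  [ 0   0  3  -1 ]
  [ 0   0  8  -1 ]
r3 → r3 − 3·r2
  [ 1  -4  0   0 ]
  [ 0   0  1   0 ]
  [ 0   0  0  -1 ]
  [ 0   0  8  -1 ]
r4 → r4 − 8·r2
  [ 1  -4  0   0 ]
  [ 0   0  1   0 ]
  [ 0   0  0  -1 ]
  [ 0   0  0  -1 ]
r3 → -1·r3
  [ 1  -4  0   0 ]
  [ 0   0  1   0 ]
  [ 0   0  0   1 ]
  [ 0   0  0  -1 ]
r4 → r4 + r3
  [ 1  -4  0  0 ]
  [ 0   0  1  0 ]
  [ 0   0  0  1 ]
  [ 0   0  0  0 ]

[[1, -4, 0, 0], [0, 0, 1, 0], [0, 0, 0, 1], [0, 0, 0, 0]]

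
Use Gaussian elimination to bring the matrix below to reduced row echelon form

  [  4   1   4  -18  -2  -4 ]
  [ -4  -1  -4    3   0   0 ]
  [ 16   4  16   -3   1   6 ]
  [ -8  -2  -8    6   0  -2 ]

[[1, 1/4, 1, 0, 0, 0], [0, 0, 0, 1, 0, 0], [0, 0, 0, 0, 1, 0], [0, 0, 0, 0, 0, 1]]

r1 -> 1/4·r1
  [  1  1/4   1  -9/2  -1/2  -1 ]
  [ -4   -1  -4     3     0   0 ]
  [ 16    4  16    -3     1   6 ]
  [ -8   -2  -8     6     0  -2 ]
r2 -> r2 + 4·r1
  [  1  1/4   1  -9/2  -1/2  -1 ]
  [  0    0   0   -15    -2  -4 ]
  [ 16    4  16    -3     1   6 ]
  [ -8   -2  -8     6     0  -2 ]
r3 -> r3 − 16·r1
  [  1  1/4   1  -9/2  -1/2  -1 ]
  [  0    0   0   -15    -2  -4 ]
  [  0    0   0    69     9  22 ]
  [ -8   -2  -8     6     0  -2 ]
r4 -> r4 + 8·r1
  [ 1  1/4  1  -9/2  -1/2   -1 ]
  [ 0    0  0   -15    -2   -4 ]
  [ 0    0  0    69     9   22 ]
  [ 0    0  0   -30    -4  -10 ]
r2 -> -1/15·r2
  [ 1  1/4  1  -9/2  -1/2    -1 ]
  [ 0    0  0     1  2/15  4/15 ]
  [ 0    0  0    69     9    22 ]
  [ 0    0  0   -30    -4   -10 ]
r3 -> r3 − 69·r2
  [ 1  1/4  1  -9/2  -1/2    -1 ]
  [ 0    0  0     1  2/15  4/15 ]
  [ 0    0  0     0  -1/5  18/5 ]
  [ 0    0  0   -30    -4   -10 ]
r4 -> r4 + 30·r2
  [ 1  1/4  1  -9/2  -1/2    -1 ]
  [ 0    0  0     1  2/15  4/15 ]
  [ 0    0  0     0  -1/5  18/5 ]
  [ 0    0  0     0     0    -2 ]
r3 -> -5·r3
  [ 1  1/4  1  -9/2  -1/2    -1 ]
  [ 0    0  0     1  2/15  4/15 ]
  [ 0    0  0     0     1   -18 ]
  [ 0    0  0     0     0    -2 ]
r4 -> -1/2·r4
  [ 1  1/4  1  -9/2  -1/2    -1 ]
  [ 0    0  0     1  2/15  4/15 ]
  [ 0    0  0     0     1   -18 ]
  [ 0    0  0     0     0     1 ]
r3 -> r3 + 18·r4
  [ 1  1/4  1  -9/2  -1/2    -1 ]
  [ 0    0  0     1  2/15  4/15 ]
  [ 0    0  0     0     1     0 ]
  [ 0    0  0     0     0     1 ]
r2 -> r2 − 4/15·r4
  [ 1  1/4  1  -9/2  -1/2  -1 ]
  [ 0    0  0     1  2/15   0 ]
  [ 0    0  0     0     1   0 ]
  [ 0    0  0     0     0   1 ]
r1 -> r1 + r4
  [ 1  1/4  1  -9/2  -1/2  0 ]
  [ 0    0  0     1  2/15  0 ]
  [ 0    0  0     0     1  0 ]
  [ 0    0  0     0     0  1 ]
r2 -> r2 − 2/15·r3
  [ 1  1/4  1  -9/2  -1/2  0 ]
  [ 0    0  0     1     0  0 ]
  [ 0    0  0     0     1  0 ]
  [ 0    0  0     0     0  1 ]
r1 -> r1 + 1/2·r3
  [ 1  1/4  1  -9/2  0  0 ]
  [ 0    0  0     1  0  0 ]
  [ 0    0  0     0  1  0 ]
  [ 0    0  0     0  0  1 ]
r1 -> r1 + 9/2·r2
  [ 1  1/4  1  0  0  0 ]
  [ 0    0  0  1  0  0 ]
  [ 0    0  0  0  1  0 ]
  [ 0    0  0  0  0  1 ]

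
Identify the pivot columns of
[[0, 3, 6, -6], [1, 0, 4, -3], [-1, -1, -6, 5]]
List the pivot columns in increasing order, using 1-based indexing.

R1 ↔ R2
  [  1   0   4  -3 ]
  [  0   3   6  -6 ]
  [ -1  -1  -6   5 ]
R3 := R3 + R1
  [ 1   0   4  -3 ]
  [ 0   3   6  -6 ]
  [ 0  -1  -2   2 ]
R2 := 1/3·R2
  [ 1   0   4  -3 ]
  [ 0   1   2  -2 ]
  [ 0  -1  -2   2 ]
R3 := R3 + R2
  [ 1  0  4  -3 ]
  [ 0  1  2  -2 ]
  [ 0  0  0   0 ]
Pivot columns are the columns containing a leading 1.

1, 2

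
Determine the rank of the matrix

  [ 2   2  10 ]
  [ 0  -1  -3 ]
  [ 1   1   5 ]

R1 → 1/2·R1
  [ 1   1   5 ]
  [ 0  -1  -3 ]
  [ 1   1   5 ]
R3 → R3 − R1
  [ 1   1   5 ]
  [ 0  -1  -3 ]
  [ 0   0   0 ]
R2 → -1·R2
  [ 1  1  5 ]
  [ 0  1  3 ]
  [ 0  0  0 ]
R1 → R1 − R2
  [ 1  0  2 ]
  [ 0  1  3 ]
  [ 0  0  0 ]
The reduced form has 2 nonzero rows.

rank = 2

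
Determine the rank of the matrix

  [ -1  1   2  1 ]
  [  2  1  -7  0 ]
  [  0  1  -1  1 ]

rank = 3

R1 → -1·R1
R2 → R2 − 2·R1
R2 → 1/3·R2
R3 → R3 − R2
R3 → 3·R3
R2 → R2 − 2/3·R3
R1 → R1 + R3
R1 → R1 + R2
The reduced form has 3 nonzero rows.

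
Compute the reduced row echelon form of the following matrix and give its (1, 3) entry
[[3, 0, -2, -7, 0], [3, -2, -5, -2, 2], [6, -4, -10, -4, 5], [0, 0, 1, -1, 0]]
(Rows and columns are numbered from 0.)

Multiply R1 by 1/3.
  [ 1   0  -2/3  -7/3  0 ]
  [ 3  -2    -5    -2  2 ]
  [ 6  -4   -10    -4  5 ]
  [ 0   0     1    -1  0 ]
Subtract 3 times R1 from R2.
  [ 1   0  -2/3  -7/3  0 ]
  [ 0  -2    -3     5  2 ]
  [ 6  -4   -10    -4  5 ]
  [ 0   0     1    -1  0 ]
Subtract 6 times R1 from R3.
  [ 1   0  -2/3  -7/3  0 ]
  [ 0  -2    -3     5  2 ]
  [ 0  -4    -6    10  5 ]
  [ 0   0     1    -1  0 ]
Multiply R2 by -1/2.
  [ 1   0  -2/3  -7/3   0 ]
  [ 0   1   3/2  -5/2  -1 ]
  [ 0  -4    -6    10   5 ]
  [ 0   0     1    -1   0 ]
Add 4 times R2 to R3.
  [ 1  0  -2/3  -7/3   0 ]
  [ 0  1   3/2  -5/2  -1 ]
  [ 0  0     0     0   1 ]
  [ 0  0     1    -1   0 ]
Swap R3 and R4.
  [ 1  0  -2/3  -7/3   0 ]
  [ 0  1   3/2  -5/2  -1 ]
  [ 0  0     1    -1   0 ]
  [ 0  0     0     0   1 ]
Add R4 to R2.
  [ 1  0  -2/3  -7/3  0 ]
  [ 0  1   3/2  -5/2  0 ]
  [ 0  0     1    -1  0 ]
  [ 0  0     0     0  1 ]
Subtract 3/2 times R3 from R2.
  [ 1  0  -2/3  -7/3  0 ]
  [ 0  1     0    -1  0 ]
  [ 0  0     1    -1  0 ]
  [ 0  0     0     0  1 ]
Add 2/3 times R3 to R1.
  [ 1  0  0  -3  0 ]
  [ 0  1  0  -1  0 ]
  [ 0  0  1  -1  0 ]
  [ 0  0  0   0  1 ]

-1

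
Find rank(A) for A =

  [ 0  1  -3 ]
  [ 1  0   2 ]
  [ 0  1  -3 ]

R1 <-> R2
  [ 1  0   2 ]
  [ 0  1  -3 ]
  [ 0  1  -3 ]
R3 → R3 − R2
  [ 1  0   2 ]
  [ 0  1  -3 ]
  [ 0  0   0 ]
The reduced form has 2 nonzero rows.

rank = 2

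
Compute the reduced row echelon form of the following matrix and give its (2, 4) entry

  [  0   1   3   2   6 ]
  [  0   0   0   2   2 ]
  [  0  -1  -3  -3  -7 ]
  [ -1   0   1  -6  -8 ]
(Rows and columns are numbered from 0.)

1

R1 <=> R4
  [ -1   0   1  -6  -8 ]
  [  0   0   0   2   2 ]
  [  0  -1  -3  -3  -7 ]
  [  0   1   3   2   6 ]
R1 ← -1·R1
  [ 1   0  -1   6   8 ]
  [ 0   0   0   2   2 ]
  [ 0  -1  -3  -3  -7 ]
  [ 0   1   3   2   6 ]
R2 <=> R3
  [ 1   0  -1   6   8 ]
  [ 0  -1  -3  -3  -7 ]
  [ 0   0   0   2   2 ]
  [ 0   1   3   2   6 ]
R2 ← -1·R2
  [ 1  0  -1  6  8 ]
  [ 0  1   3  3  7 ]
  [ 0  0   0  2  2 ]
  [ 0  1   3  2  6 ]
R4 ← R4 − R2
  [ 1  0  -1   6   8 ]
  [ 0  1   3   3   7 ]
  [ 0  0   0   2   2 ]
  [ 0  0   0  -1  -1 ]
R3 ← 1/2·R3
  [ 1  0  -1   6   8 ]
  [ 0  1   3   3   7 ]
  [ 0  0   0   1   1 ]
  [ 0  0   0  -1  -1 ]
R4 ← R4 + R3
  [ 1  0  -1  6  8 ]
  [ 0  1   3  3  7 ]
  [ 0  0   0  1  1 ]
  [ 0  0   0  0  0 ]
R2 ← R2 − 3·R3
  [ 1  0  -1  6  8 ]
  [ 0  1   3  0  4 ]
  [ 0  0   0  1  1 ]
  [ 0  0   0  0  0 ]
R1 ← R1 − 6·R3
  [ 1  0  -1  0  2 ]
  [ 0  1   3  0  4 ]
  [ 0  0   0  1  1 ]
  [ 0  0   0  0  0 ]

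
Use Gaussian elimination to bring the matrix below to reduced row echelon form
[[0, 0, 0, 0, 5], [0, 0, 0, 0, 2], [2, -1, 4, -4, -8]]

R1 <-> R3
R1 ← 1/2·R1
R2 ← 1/2·R2
R3 ← R3 − 5·R2
R1 ← R1 + 4·R2

[[1, -1/2, 2, -2, 0], [0, 0, 0, 0, 1], [0, 0, 0, 0, 0]]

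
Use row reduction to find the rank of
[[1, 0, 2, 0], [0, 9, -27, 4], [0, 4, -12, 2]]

Multiply r2 by 1/9.
  [ 1  0    2    0 ]
  [ 0  1   -3  4/9 ]
  [ 0  4  -12    2 ]
Subtract 4 times r2 from r3.
  [ 1  0   2    0 ]
  [ 0  1  -3  4/9 ]
  [ 0  0   0  2/9 ]
Multiply r3 by 9/2.
  [ 1  0   2    0 ]
  [ 0  1  -3  4/9 ]
  [ 0  0   0    1 ]
Subtract 4/9 times r3 from r2.
  [ 1  0   2  0 ]
  [ 0  1  -3  0 ]
  [ 0  0   0  1 ]
The reduced form has 3 nonzero rows.

rank = 3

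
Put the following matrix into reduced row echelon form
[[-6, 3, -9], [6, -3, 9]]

[[1, -1/2, 3/2], [0, 0, 0]]

r1 -> -1/6·r1
r2 -> r2 − 6·r1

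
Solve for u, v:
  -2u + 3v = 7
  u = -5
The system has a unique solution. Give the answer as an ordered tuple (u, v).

Form the augmented matrix and row-reduce:
  [ -2  3  |   7 ]
  [  1  0  |  -5 ]
R1 -> -1/2·R1
  [ 1  -3/2  |  -7/2 ]
  [ 1     0  |    -5 ]
R2 -> R2 − R1
  [ 1  -3/2  |  -7/2 ]
  [ 0   3/2  |  -3/2 ]
R2 -> 2/3·R2
  [ 1  -3/2  |  -7/2 ]
  [ 0     1  |    -1 ]
R1 -> R1 + 3/2·R2
  [ 1  0  |  -5 ]
  [ 0  1  |  -1 ]
Reading off the last column: u = -5, v = -1.

(-5, -1)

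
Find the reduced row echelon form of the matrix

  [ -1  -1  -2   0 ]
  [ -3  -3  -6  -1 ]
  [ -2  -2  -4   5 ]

R1 ← -1·R1
R2 ← R2 + 3·R1
R3 ← R3 + 2·R1
R2 ← -1·R2
R3 ← R3 − 5·R2

[[1, 1, 2, 0], [0, 0, 0, 1], [0, 0, 0, 0]]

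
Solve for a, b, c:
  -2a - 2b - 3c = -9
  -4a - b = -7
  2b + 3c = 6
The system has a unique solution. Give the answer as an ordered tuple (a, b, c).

(3/2, 1, 4/3)

Form the augmented matrix and row-reduce:
  [ -2  -2  -3  |  -9 ]
  [ -4  -1   0  |  -7 ]
  [  0   2   3  |   6 ]
ρ1 ← -1/2·ρ1
ρ2 ← ρ2 + 4·ρ1
ρ2 ← 1/3·ρ2
ρ3 ← ρ3 − 2·ρ2
ρ3 ← -1·ρ3
ρ2 ← ρ2 − 2·ρ3
ρ1 ← ρ1 − 3/2·ρ3
ρ1 ← ρ1 − ρ2
Reading off the last column: a = 3/2, b = 1, c = 4/3.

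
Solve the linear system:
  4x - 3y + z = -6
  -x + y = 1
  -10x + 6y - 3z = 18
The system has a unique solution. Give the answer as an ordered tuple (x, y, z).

(-3, -2, 0)

Form the augmented matrix and row-reduce:
  [   4  -3   1  |  -6 ]
  [  -1   1   0  |   1 ]
  [ -10   6  -3  |  18 ]
ρ1 → 1/4·ρ1
  [   1  -3/4  1/4  |  -3/2 ]
  [  -1     1    0  |     1 ]
  [ -10     6   -3  |    18 ]
ρ2 → ρ2 + ρ1
  [   1  -3/4  1/4  |  -3/2 ]
  [   0   1/4  1/4  |  -1/2 ]
  [ -10     6   -3  |    18 ]
ρ3 → ρ3 + 10·ρ1
  [ 1  -3/4   1/4  |  -3/2 ]
  [ 0   1/4   1/4  |  -1/2 ]
  [ 0  -3/2  -1/2  |     3 ]
ρ2 → 4·ρ2
  [ 1  -3/4   1/4  |  -3/2 ]
  [ 0     1     1  |    -2 ]
  [ 0  -3/2  -1/2  |     3 ]
ρ3 → ρ3 + 3/2·ρ2
  [ 1  -3/4  1/4  |  -3/2 ]
  [ 0     1    1  |    -2 ]
  [ 0     0    1  |     0 ]
ρ2 → ρ2 − ρ3
  [ 1  -3/4  1/4  |  -3/2 ]
  [ 0     1    0  |    -2 ]
  [ 0     0    1  |     0 ]
ρ1 → ρ1 − 1/4·ρ3
  [ 1  -3/4  0  |  -3/2 ]
  [ 0     1  0  |    -2 ]
  [ 0     0  1  |     0 ]
ρ1 → ρ1 + 3/4·ρ2
  [ 1  0  0  |  -3 ]
  [ 0  1  0  |  -2 ]
  [ 0  0  1  |   0 ]
Reading off the last column: x = -3, y = -2, z = 0.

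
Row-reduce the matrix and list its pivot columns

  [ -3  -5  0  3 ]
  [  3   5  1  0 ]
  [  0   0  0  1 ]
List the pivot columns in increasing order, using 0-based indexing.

r1 → -1/3·r1
  [ 1  5/3  0  -1 ]
  [ 3    5  1   0 ]
  [ 0    0  0   1 ]
r2 → r2 − 3·r1
  [ 1  5/3  0  -1 ]
  [ 0    0  1   3 ]
  [ 0    0  0   1 ]
r2 → r2 − 3·r3
  [ 1  5/3  0  -1 ]
  [ 0    0  1   0 ]
  [ 0    0  0   1 ]
r1 → r1 + r3
  [ 1  5/3  0  0 ]
  [ 0    0  1  0 ]
  [ 0    0  0  1 ]
Pivot columns are the columns containing a leading 1.

0, 2, 3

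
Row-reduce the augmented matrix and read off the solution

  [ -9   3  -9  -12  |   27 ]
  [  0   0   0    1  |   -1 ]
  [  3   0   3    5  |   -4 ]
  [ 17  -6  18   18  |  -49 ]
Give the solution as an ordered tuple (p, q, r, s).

r1 := -1/9·r1
  [  1  -1/3   1  4/3  |   -3 ]
  [  0     0   0    1  |   -1 ]
  [  3     0   3    5  |   -4 ]
  [ 17    -6  18   18  |  -49 ]
r3 := r3 − 3·r1
  [  1  -1/3   1  4/3  |   -3 ]
  [  0     0   0    1  |   -1 ]
  [  0     1   0    1  |    5 ]
  [ 17    -6  18   18  |  -49 ]
r4 := r4 − 17·r1
  [ 1  -1/3  1    4/3  |  -3 ]
  [ 0     0  0      1  |  -1 ]
  [ 0     1  0      1  |   5 ]
  [ 0  -1/3  1  -14/3  |   2 ]
r2 <=> r3
  [ 1  -1/3  1    4/3  |  -3 ]
  [ 0     1  0      1  |   5 ]
  [ 0     0  0      1  |  -1 ]
  [ 0  -1/3  1  -14/3  |   2 ]
r4 := r4 + 1/3·r2
  [ 1  -1/3  1    4/3  |    -3 ]
  [ 0     1  0      1  |     5 ]
  [ 0     0  0      1  |    -1 ]
  [ 0     0  1  -13/3  |  11/3 ]
r3 <=> r4
  [ 1  -1/3  1    4/3  |    -3 ]
  [ 0     1  0      1  |     5 ]
  [ 0     0  1  -13/3  |  11/3 ]
  [ 0     0  0      1  |    -1 ]
r3 := r3 + 13/3·r4
  [ 1  -1/3  1  4/3  |    -3 ]
  [ 0     1  0    1  |     5 ]
  [ 0     0  1    0  |  -2/3 ]
  [ 0     0  0    1  |    -1 ]
r2 := r2 − r4
  [ 1  -1/3  1  4/3  |    -3 ]
  [ 0     1  0    0  |     6 ]
  [ 0     0  1    0  |  -2/3 ]
  [ 0     0  0    1  |    -1 ]
r1 := r1 − 4/3·r4
  [ 1  -1/3  1  0  |  -5/3 ]
  [ 0     1  0  0  |     6 ]
  [ 0     0  1  0  |  -2/3 ]
  [ 0     0  0  1  |    -1 ]
r1 := r1 − r3
  [ 1  -1/3  0  0  |    -1 ]
  [ 0     1  0  0  |     6 ]
  [ 0     0  1  0  |  -2/3 ]
  [ 0     0  0  1  |    -1 ]
r1 := r1 + 1/3·r2
  [ 1  0  0  0  |     1 ]
  [ 0  1  0  0  |     6 ]
  [ 0  0  1  0  |  -2/3 ]
  [ 0  0  0  1  |    -1 ]
Reading off the last column: p = 1, q = 6, r = -2/3, s = -1.

(1, 6, -2/3, -1)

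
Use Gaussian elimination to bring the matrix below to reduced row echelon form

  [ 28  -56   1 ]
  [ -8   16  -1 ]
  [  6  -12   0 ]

R1 := 1/28·R1
  [  1   -2  1/28 ]
  [ -8   16    -1 ]
  [  6  -12     0 ]
R2 := R2 + 8·R1
  [ 1   -2  1/28 ]
  [ 0    0  -5/7 ]
  [ 6  -12     0 ]
R3 := R3 − 6·R1
  [ 1  -2   1/28 ]
  [ 0   0   -5/7 ]
  [ 0   0  -3/14 ]
R2 := -7/5·R2
  [ 1  -2   1/28 ]
  [ 0   0      1 ]
  [ 0   0  -3/14 ]
R3 := R3 + 3/14·R2
  [ 1  -2  1/28 ]
  [ 0   0     1 ]
  [ 0   0     0 ]
R1 := R1 − 1/28·R2
  [ 1  -2  0 ]
  [ 0   0  1 ]
  [ 0   0  0 ]

[[1, -2, 0], [0, 0, 1], [0, 0, 0]]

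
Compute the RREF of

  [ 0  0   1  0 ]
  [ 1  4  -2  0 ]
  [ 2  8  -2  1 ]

Swap R1 and R2.
Subtract 2 times R1 from R3.
Subtract 2 times R2 from R3.
Add 2 times R2 to R1.

[[1, 4, 0, 0], [0, 0, 1, 0], [0, 0, 0, 1]]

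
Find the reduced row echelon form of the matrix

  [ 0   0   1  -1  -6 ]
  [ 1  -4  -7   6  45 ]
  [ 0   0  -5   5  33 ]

Swap R1 and R2.
  [ 1  -4  -7   6  45 ]
  [ 0   0   1  -1  -6 ]
  [ 0   0  -5   5  33 ]
Add 5 times R2 to R3.
  [ 1  -4  -7   6  45 ]
  [ 0   0   1  -1  -6 ]
  [ 0   0   0   0   3 ]
Multiply R3 by 1/3.
  [ 1  -4  -7   6  45 ]
  [ 0   0   1  -1  -6 ]
  [ 0   0   0   0   1 ]
Add 6 times R3 to R2.
  [ 1  -4  -7   6  45 ]
  [ 0   0   1  -1   0 ]
  [ 0   0   0   0   1 ]
Subtract 45 times R3 from R1.
  [ 1  -4  -7   6  0 ]
  [ 0   0   1  -1  0 ]
  [ 0   0   0   0  1 ]
Add 7 times R2 to R1.
  [ 1  -4  0  -1  0 ]
  [ 0   0  1  -1  0 ]
  [ 0   0  0   0  1 ]

[[1, -4, 0, -1, 0], [0, 0, 1, -1, 0], [0, 0, 0, 0, 1]]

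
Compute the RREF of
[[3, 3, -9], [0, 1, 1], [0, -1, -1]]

R1 := 1/3·R1
R3 := R3 + R2
R1 := R1 − R2

[[1, 0, -4], [0, 1, 1], [0, 0, 0]]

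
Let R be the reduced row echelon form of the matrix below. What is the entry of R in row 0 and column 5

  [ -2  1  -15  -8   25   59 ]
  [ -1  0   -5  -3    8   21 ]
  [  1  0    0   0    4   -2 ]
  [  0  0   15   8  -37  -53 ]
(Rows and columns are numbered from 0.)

R1 := -1/2·R1
  [  1  -1/2  15/2   4  -25/2  -59/2 ]
  [ -1     0    -5  -3      8     21 ]
  [  1     0     0   0      4     -2 ]
  [  0     0    15   8    -37    -53 ]
R2 := R2 + R1
  [ 1  -1/2  15/2  4  -25/2  -59/2 ]
  [ 0  -1/2   5/2  1   -9/2  -17/2 ]
  [ 1     0     0  0      4     -2 ]
  [ 0     0    15  8    -37    -53 ]
R3 := R3 − R1
  [ 1  -1/2   15/2   4  -25/2  -59/2 ]
  [ 0  -1/2    5/2   1   -9/2  -17/2 ]
  [ 0   1/2  -15/2  -4   33/2   55/2 ]
  [ 0     0     15   8    -37    -53 ]
R2 := -2·R2
  [ 1  -1/2   15/2   4  -25/2  -59/2 ]
  [ 0     1     -5  -2      9     17 ]
  [ 0   1/2  -15/2  -4   33/2   55/2 ]
  [ 0     0     15   8    -37    -53 ]
R3 := R3 − 1/2·R2
  [ 1  -1/2  15/2   4  -25/2  -59/2 ]
  [ 0     1    -5  -2      9     17 ]
  [ 0     0    -5  -3     12     19 ]
  [ 0     0    15   8    -37    -53 ]
R3 := -1/5·R3
  [ 1  -1/2  15/2    4  -25/2  -59/2 ]
  [ 0     1    -5   -2      9     17 ]
  [ 0     0     1  3/5  -12/5  -19/5 ]
  [ 0     0    15    8    -37    -53 ]
R4 := R4 − 15·R3
  [ 1  -1/2  15/2    4  -25/2  -59/2 ]
  [ 0     1    -5   -2      9     17 ]
  [ 0     0     1  3/5  -12/5  -19/5 ]
  [ 0     0     0   -1     -1      4 ]
R4 := -1·R4
  [ 1  -1/2  15/2    4  -25/2  -59/2 ]
  [ 0     1    -5   -2      9     17 ]
  [ 0     0     1  3/5  -12/5  -19/5 ]
  [ 0     0     0    1      1     -4 ]
R3 := R3 − 3/5·R4
  [ 1  -1/2  15/2   4  -25/2  -59/2 ]
  [ 0     1    -5  -2      9     17 ]
  [ 0     0     1   0     -3   -7/5 ]
  [ 0     0     0   1      1     -4 ]
R2 := R2 + 2·R4
  [ 1  -1/2  15/2  4  -25/2  -59/2 ]
  [ 0     1    -5  0     11      9 ]
  [ 0     0     1  0     -3   -7/5 ]
  [ 0     0     0  1      1     -4 ]
R1 := R1 − 4·R4
  [ 1  -1/2  15/2  0  -33/2  -27/2 ]
  [ 0     1    -5  0     11      9 ]
  [ 0     0     1  0     -3   -7/5 ]
  [ 0     0     0  1      1     -4 ]
R2 := R2 + 5·R3
  [ 1  -1/2  15/2  0  -33/2  -27/2 ]
  [ 0     1     0  0     -4      2 ]
  [ 0     0     1  0     -3   -7/5 ]
  [ 0     0     0  1      1     -4 ]
R1 := R1 − 15/2·R3
  [ 1  -1/2  0  0   6    -3 ]
  [ 0     1  0  0  -4     2 ]
  [ 0     0  1  0  -3  -7/5 ]
  [ 0     0  0  1   1    -4 ]
R1 := R1 + 1/2·R2
  [ 1  0  0  0   4    -2 ]
  [ 0  1  0  0  -4     2 ]
  [ 0  0  1  0  -3  -7/5 ]
  [ 0  0  0  1   1    -4 ]

-2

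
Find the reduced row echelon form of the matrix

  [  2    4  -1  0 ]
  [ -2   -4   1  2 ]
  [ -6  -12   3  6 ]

[[1, 2, -1/2, 0], [0, 0, 0, 1], [0, 0, 0, 0]]

Multiply R1 by 1/2.
  [  1    2  -1/2  0 ]
  [ -2   -4     1  2 ]
  [ -6  -12     3  6 ]
Add 2 times R1 to R2.
  [  1    2  -1/2  0 ]
  [  0    0     0  2 ]
  [ -6  -12     3  6 ]
Add 6 times R1 to R3.
  [ 1  2  -1/2  0 ]
  [ 0  0     0  2 ]
  [ 0  0     0  6 ]
Multiply R2 by 1/2.
  [ 1  2  -1/2  0 ]
  [ 0  0     0  1 ]
  [ 0  0     0  6 ]
Subtract 6 times R2 from R3.
  [ 1  2  -1/2  0 ]
  [ 0  0     0  1 ]
  [ 0  0     0  0 ]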